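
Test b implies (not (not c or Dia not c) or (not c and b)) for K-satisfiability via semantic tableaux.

Satisfiable

1. b implies (not (not c or Dia not c) or (not c and b)), u
2. not (not c or Dia not c) or (not c and b), u   [implies-rule on 1 (branches; this branch)]
3. not c and b, u   [or-rule on 2 (branches; this branch)]
4. not c, u   [and-rule on 3]
5. b, u   [and-rule on 3]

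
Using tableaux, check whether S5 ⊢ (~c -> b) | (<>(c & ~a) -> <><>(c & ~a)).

Yes, valid

Tableau for the negation ~((~c -> b) | (<>(c & ~a) -> <><>(c & ~a))):
1. ~((~c -> b) | (<>(c & ~a) -> <><>(c & ~a))), u
2. ~(~c -> b), u
3. ~(<>(c & ~a) -> <><>(c & ~a)), u
4. ~c, u
5. ~b, u
6. <>(c & ~a), u
7. ~<><>(c & ~a), u
8. ~<>(c & ~a), u
9. ~(c & ~a), u
10. a, u
11. c & ~a, v
12. c, v
13. ~a, v
14. ~<>(c & ~a), v
15. ~(c & ~a), v
16. a, v
Accessibility: uRu, uRv, vRu, vRv
Branch closes: a and ~a both at v.
Every branch of the negation's tableau closes; the branch above is one of them.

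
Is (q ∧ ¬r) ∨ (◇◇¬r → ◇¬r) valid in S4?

Tableau for the negation ¬((q ∧ ¬r) ∨ (◇◇¬r → ◇¬r)):
1. ¬((q ∧ ¬r) ∨ (◇◇¬r → ◇¬r)), w0
2. ¬(q ∧ ¬r), w0
3. ¬(◇◇¬r → ◇¬r), w0
4. ◇◇¬r, w0
5. ¬◇¬r, w0
6. r, w0
7. ◇¬r, w1
8. r, w1
9. ¬r, w2
10. r, w2
Accessibility: w0Rw0, w0Rw1, w0Rw2, w1Rw1, w1Rw2, w2Rw2
Branch closes: r and ¬r both at w2.
Every branch of the negation's tableau closes; the branch above is one of them.

Valid in S4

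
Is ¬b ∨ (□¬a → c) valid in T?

No, not valid

Tableau for the negation ¬(¬b ∨ (□¬a → c)):
1. ¬(¬b ∨ (□¬a → c)), 0
2. b, 0
3. ¬(□¬a → c), 0
4. □¬a, 0
5. ¬c, 0
6. ¬a, 0
Accessibility: 0R0
The negation has an open branch (countermodel exists).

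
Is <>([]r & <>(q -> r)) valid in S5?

No, not valid

Tableau for the negation ~<>([]r & <>(q -> r)):
1. ~<>([]r & <>(q -> r)), u
2. ~([]r & <>(q -> r)), u   [~<>-rule on 1 via uRu]
3. ~<>(q -> r), u   [~&-rule on 2 (branches; this branch)]
4. ~(q -> r), u   [~<>-rule on 3 via uRu]
5. q, u   [~->-rule on 4]
6. ~r, u   [~->-rule on 4]
Accessibility: uRu
The negation has an open branch (countermodel exists).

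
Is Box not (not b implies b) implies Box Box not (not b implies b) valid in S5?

Tableau for the negation not (Box not (not b implies b) implies Box Box not (not b implies b)):
1. not (Box not (not b implies b) implies Box Box not (not b implies b)), u
2. Box not (not b implies b), u   [neg-implies-rule on 1]
3. not Box Box not (not b implies b), u   [neg-implies-rule on 1]
4. not (not b implies b), u   [Box-rule on 2 via uRu]
5. not b, u   [neg-implies-rule on 4]
6. not Box not (not b implies b), v   [neg-Box-rule on 3: fresh world v, uRv]
7. not (not b implies b), v   [Box-rule on 2 via uRv]
8. not b, v   [neg-implies-rule on 7]
9. not b implies b, w   [neg-Box-rule on 6: fresh world w, vRw]
10. not (not b implies b), w   [Box-rule on 2 via uRw]
11. not b, w   [neg-implies-rule on 10]
12. b, w   [implies-rule on 9 (branches; this branch)]
Accessibility: uRu, uRv, uRw, vRu, vRv, vRw, wRu, wRv, wRw
Branch closes: b and not b both at w.
Every branch of the negation's tableau closes; the branch above is one of them.

Valid in S5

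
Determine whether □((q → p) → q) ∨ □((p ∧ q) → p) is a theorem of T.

Tableau for the negation ¬(□((q → p) → q) ∨ □((p ∧ q) → p)):
1. ¬(□((q → p) → q) ∨ □((p ∧ q) → p)), w0
2. ¬□((q → p) → q), w0
3. ¬□((p ∧ q) → p), w0
4. ¬((q → p) → q), w1
5. q → p, w1
6. ¬q, w1
7. p, w1
8. ¬((p ∧ q) → p), w2
9. p ∧ q, w2
10. ¬p, w2
11. p, w2
12. q, w2
Accessibility: w0Rw0, w0Rw1, w0Rw2, w1Rw1, w2Rw2
Branch closes: p and ¬p both at w2.
All branches of the negation close; one closing branch shown above.

Valid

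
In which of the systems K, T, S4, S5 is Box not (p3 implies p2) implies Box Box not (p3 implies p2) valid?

S4, S5

S4-tableau for the negation not (Box not (p3 implies p2) implies Box Box not (p3 implies p2)):
1. not (Box not (p3 implies p2) implies Box Box not (p3 implies p2)), w0
2. Box not (p3 implies p2), w0   [neg-implies-rule on 1]
3. not Box Box not (p3 implies p2), w0   [neg-implies-rule on 1]
4. not (p3 implies p2), w0   [Box-rule on 2 via w0Rw0]
5. p3, w0   [neg-implies-rule on 4]
6. not p2, w0   [neg-implies-rule on 4]
7. not Box not (p3 implies p2), w1   [neg-Box-rule on 3: fresh world w1, w0Rw1]
8. not (p3 implies p2), w1   [Box-rule on 2 via w0Rw1]
9. p3, w1   [neg-implies-rule on 8]
10. not p2, w1   [neg-implies-rule on 8]
11. p3 implies p2, w2   [neg-Box-rule on 7: fresh world w2, w1Rw2]
12. not (p3 implies p2), w2   [Box-rule on 2 via w0Rw2]
13. p3, w2   [neg-implies-rule on 12]
14. not p2, w2   [neg-implies-rule on 12]
15. p2, w2   [implies-rule on 11 (branches; this branch)]
Accessibility: w0Rw0, w0Rw1, w0Rw2, w1Rw1, w1Rw2, w2Rw2
Branch closes: p2 and not p2 both at w2.
Every branch closes (one shown): valid in S4, hence also in S5 (every theorem of S4 is a theorem of S5).
T-tableau for the negation not (Box not (p3 implies p2) implies Box Box not (p3 implies p2)):
1. not (Box not (p3 implies p2) implies Box Box not (p3 implies p2)), w0
2. Box not (p3 implies p2), w0   [neg-implies-rule on 1]
3. not Box Box not (p3 implies p2), w0   [neg-implies-rule on 1]
4. not (p3 implies p2), w0   [Box-rule on 2 via w0Rw0]
5. p3, w0   [neg-implies-rule on 4]
6. not p2, w0   [neg-implies-rule on 4]
7. not Box not (p3 implies p2), w1   [neg-Box-rule on 3: fresh world w1, w0Rw1]
8. not (p3 implies p2), w1   [Box-rule on 2 via w0Rw1]
9. p3, w1   [neg-implies-rule on 8]
10. not p2, w1   [neg-implies-rule on 8]
11. p3 implies p2, w2   [neg-Box-rule on 7: fresh world w2, w1Rw2]
12. p2, w2   [implies-rule on 11 (branches; this branch)]
Accessibility: w0Rw0, w0Rw1, w1Rw1, w1Rw2, w2Rw2
Complete open branch: countermodel on a T-frame, so not valid in T, nor in K (the same frame is also a K-frame).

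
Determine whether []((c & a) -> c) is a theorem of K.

Tableau for the negation ~[]((c & a) -> c):
1. ~[]((c & a) -> c), u
2. ~((c & a) -> c), v
3. c & a, v
4. ~c, v
5. c, v
6. a, v
Accessibility: uRv
Branch closes: c and ~c both at v.
All branches of the negation close; one closing branch shown above.

Valid in K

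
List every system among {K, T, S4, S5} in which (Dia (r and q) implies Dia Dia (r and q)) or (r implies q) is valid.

T, S4, S5

K-tableau for the negation not ((Dia (r and q) implies Dia Dia (r and q)) or (r implies q)):
1. not ((Dia (r and q) implies Dia Dia (r and q)) or (r implies q)), w0
2. not (Dia (r and q) implies Dia Dia (r and q)), w0
3. not (r implies q), w0
4. Dia (r and q), w0
5. not Dia Dia (r and q), w0
6. r, w0
7. not q, w0
8. r and q, w1
9. r, w1
10. q, w1
11. not Dia (r and q), w1
Accessibility: w0Rw1
Complete open branch: countermodel on a K-frame, so not valid in K.
T-tableau for the negation not ((Dia (r and q) implies Dia Dia (r and q)) or (r implies q)):
1. not ((Dia (r and q) implies Dia Dia (r and q)) or (r implies q)), w0
2. not (Dia (r and q) implies Dia Dia (r and q)), w0
3. not (r implies q), w0
4. Dia (r and q), w0
5. not Dia Dia (r and q), w0
6. r, w0
7. not q, w0
8. not Dia (r and q), w0
9. not (r and q), w0
10. r and q, w1
11. r, w1
12. q, w1
13. not Dia (r and q), w1
14. not (r and q), w1
15. not q, w1
Accessibility: w0Rw0, w0Rw1, w1Rw1
Branch closes: q and not q both at w1.
Every branch closes (one shown): valid in T, hence also in S4, S5 (every theorem of T is a theorem of S4 and S5).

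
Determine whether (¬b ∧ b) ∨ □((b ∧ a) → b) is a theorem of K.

Valid

Tableau for the negation ¬((¬b ∧ b) ∨ □((b ∧ a) → b)):
1. ¬((¬b ∧ b) ∨ □((b ∧ a) → b)), 0
2. ¬(¬b ∧ b), 0
3. ¬□((b ∧ a) → b), 0
4. ¬b, 0
5. ¬((b ∧ a) → b), 1
6. b ∧ a, 1
7. ¬b, 1
8. b, 1
9. a, 1
Accessibility: 0R1
Branch closes: b and ¬b both at 1.
Every branch of the negation's tableau closes; the branch above is one of them.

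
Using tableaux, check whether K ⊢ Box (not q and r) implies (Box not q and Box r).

Valid

Tableau for the negation not (Box (not q and r) implies (Box not q and Box r)):
1. not (Box (not q and r) implies (Box not q and Box r)), w0
2. Box (not q and r), w0
3. not (Box not q and Box r), w0
4. not Box r, w0
5. not r, w1
6. not q and r, w1
7. not q, w1
8. r, w1
Accessibility: w0Rw1
Branch closes: r and not r both at w1.
All branches of the negation close; one closing branch shown above.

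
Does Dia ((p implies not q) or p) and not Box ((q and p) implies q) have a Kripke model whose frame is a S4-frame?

1. Dia ((p implies not q) or p) and not Box ((q and p) implies q), 0
2. Dia ((p implies not q) or p), 0   [and-rule on 1]
3. not Box ((q and p) implies q), 0   [and-rule on 1]
4. (p implies not q) or p, 1   [Dia-rule on 2: fresh world 1, 0R1]
5. p implies not q, 1   [or-rule on 4 (branches; this branch)]
6. not q, 1   [implies-rule on 5 (branches; this branch)]
7. not ((q and p) implies q), 2   [neg-Box-rule on 3: fresh world 2, 0R2]
8. q and p, 2   [neg-implies-rule on 7]
9. not q, 2   [neg-implies-rule on 7]
10. q, 2   [and-rule on 8]
11. p, 2   [and-rule on 8]
Accessibility: 0R0, 0R1, 0R2, 1R1, 2R2
Branch closes: q and not q both at 2.
(One branch shown.) All branches close.

No, unsatisfiable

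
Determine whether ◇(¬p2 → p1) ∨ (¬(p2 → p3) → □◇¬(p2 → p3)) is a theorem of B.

Tableau for the negation ¬(◇(¬p2 → p1) ∨ (¬(p2 → p3) → □◇¬(p2 → p3))):
1. ¬(◇(¬p2 → p1) ∨ (¬(p2 → p3) → □◇¬(p2 → p3))), w0
2. ¬◇(¬p2 → p1), w0
3. ¬(¬(p2 → p3) → □◇¬(p2 → p3)), w0
4. ¬(p2 → p3), w0
5. ¬□◇¬(p2 → p3), w0
6. p2, w0
7. ¬p3, w0
8. ¬(¬p2 → p1), w0
9. ¬p2, w0
10. ¬p1, w0
Accessibility: w0Rw0
Branch closes: p2 and ¬p2 both at w0.
Every branch of the negation's tableau closes; the branch above is one of them.

Yes, valid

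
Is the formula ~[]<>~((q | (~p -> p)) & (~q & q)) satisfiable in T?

1. ~[]<>~((q | (~p -> p)) & (~q & q)), w0
2. ~<>~((q | (~p -> p)) & (~q & q)), w1
3. (q | (~p -> p)) & (~q & q), w1
4. q | (~p -> p), w1
5. ~q & q, w1
6. ~q, w1
7. q, w1
Accessibility: w0Rw0, w0Rw1, w1Rw1
Branch closes: q and ~q both at w1.
(One branch shown.) All branches close.

No, unsatisfiable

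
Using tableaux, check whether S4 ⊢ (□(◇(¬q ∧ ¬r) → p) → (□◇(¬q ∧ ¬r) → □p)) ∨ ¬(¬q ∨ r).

Valid

Tableau for the negation ¬((□(◇(¬q ∧ ¬r) → p) → (□◇(¬q ∧ ¬r) → □p)) ∨ ¬(¬q ∨ r)):
1. ¬((□(◇(¬q ∧ ¬r) → p) → (□◇(¬q ∧ ¬r) → □p)) ∨ ¬(¬q ∨ r)), 0
2. ¬(□(◇(¬q ∧ ¬r) → p) → (□◇(¬q ∧ ¬r) → □p)), 0
3. ¬q ∨ r, 0
4. □(◇(¬q ∧ ¬r) → p), 0
5. ¬(□◇(¬q ∧ ¬r) → □p), 0
6. □◇(¬q ∧ ¬r), 0
7. ¬□p, 0
8. ◇(¬q ∧ ¬r) → p, 0
9. ◇(¬q ∧ ¬r), 0
10. r, 0
11. p, 0
12. ¬p, 1
13. ◇(¬q ∧ ¬r) → p, 1
14. ◇(¬q ∧ ¬r), 1
15. ¬◇(¬q ∧ ¬r), 1
16. ¬(¬q ∧ ¬r), 1
17. r, 1
18. ¬q ∧ ¬r, 2
19. ¬q, 2
20. ¬r, 2
21. ◇(¬q ∧ ¬r) → p, 2
22. ◇(¬q ∧ ¬r), 2
23. p, 2
24. ¬q ∧ ¬r, 3
25. ¬q, 3
26. ¬r, 3
27. ◇(¬q ∧ ¬r) → p, 3
28. ◇(¬q ∧ ¬r), 3
29. ¬(¬q ∧ ¬r), 3
30. p, 3
31. r, 3
Accessibility: 0R0, 0R1, 0R2, 0R3, 1R1, 1R3, 2R2, 3R3
Branch closes: r and ¬r both at 3.
All branches of the negation close; one closing branch shown above.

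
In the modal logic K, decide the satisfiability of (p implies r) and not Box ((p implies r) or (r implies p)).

1. (p implies r) and not Box ((p implies r) or (r implies p)), u
2. p implies r, u   [and-rule on 1]
3. not Box ((p implies r) or (r implies p)), u   [and-rule on 1]
4. r, u   [implies-rule on 2 (branches; this branch)]
5. not ((p implies r) or (r implies p)), v   [neg-Box-rule on 3: fresh world v, uRv]
6. not (p implies r), v   [neg-or-rule on 5]
7. not (r implies p), v   [neg-or-rule on 5]
8. p, v   [neg-implies-rule on 6]
9. not r, v   [neg-implies-rule on 6]
10. r, v   [neg-implies-rule on 7]
11. not p, v   [neg-implies-rule on 7]
Accessibility: uRv
Branch closes: r and not r both at v.
Every branch closes; the branch above is one of them.

Unsatisfiable (every branch closes)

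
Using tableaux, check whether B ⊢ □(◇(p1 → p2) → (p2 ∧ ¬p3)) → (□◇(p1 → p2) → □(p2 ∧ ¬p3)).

Tableau for the negation ¬(□(◇(p1 → p2) → (p2 ∧ ¬p3)) → (□◇(p1 → p2) → □(p2 ∧ ¬p3))):
1. ¬(□(◇(p1 → p2) → (p2 ∧ ¬p3)) → (□◇(p1 → p2) → □(p2 ∧ ¬p3))), 0
2. □(◇(p1 → p2) → (p2 ∧ ¬p3)), 0
3. ¬(□◇(p1 → p2) → □(p2 ∧ ¬p3)), 0
4. □◇(p1 → p2), 0
5. ¬□(p2 ∧ ¬p3), 0
6. ◇(p1 → p2) → (p2 ∧ ¬p3), 0
7. ◇(p1 → p2), 0
8. ¬◇(p1 → p2), 0
9. ¬(p1 → p2), 0
10. p1, 0
11. ¬p2, 0
12. ¬(p2 ∧ ¬p3), 1
13. ◇(p1 → p2) → (p2 ∧ ¬p3), 1
14. ◇(p1 → p2), 1
15. ¬(p1 → p2), 1
16. p1, 1
17. ¬p2, 1
18. p3, 1
19. ¬◇(p1 → p2), 1
20. p1 → p2, 2
21. ◇(p1 → p2) → (p2 ∧ ¬p3), 2
22. ◇(p1 → p2), 2
23. ¬(p1 → p2), 2
24. p1, 2
25. ¬p2, 2
26. p2, 2
Accessibility: 0R0, 0R1, 0R2, 1R0, 1R1, 2R0, 2R2
Branch closes: p2 and ¬p2 both at 2.
Every branch of the negation's tableau closes; the branch above is one of them.

Yes, valid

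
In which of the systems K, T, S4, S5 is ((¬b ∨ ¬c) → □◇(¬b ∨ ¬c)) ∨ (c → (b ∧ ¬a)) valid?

S5-tableau for the negation ¬(((¬b ∨ ¬c) → □◇(¬b ∨ ¬c)) ∨ (c → (b ∧ ¬a))):
1. ¬(((¬b ∨ ¬c) → □◇(¬b ∨ ¬c)) ∨ (c → (b ∧ ¬a))), w0
2. ¬((¬b ∨ ¬c) → □◇(¬b ∨ ¬c)), w0   [¬∨-rule on 1]
3. ¬(c → (b ∧ ¬a)), w0   [¬∨-rule on 1]
4. ¬b ∨ ¬c, w0   [¬→-rule on 2]
5. ¬□◇(¬b ∨ ¬c), w0   [¬→-rule on 2]
6. c, w0   [¬→-rule on 3]
7. ¬(b ∧ ¬a), w0   [¬→-rule on 3]
8. ¬b, w0   [∨-rule on 4 (branches; this branch)]
9. a, w0   [¬∧-rule on 7 (branches; this branch)]
10. ¬◇(¬b ∨ ¬c), w1   [¬□-rule on 5: fresh world w1, w0Rw1]
11. ¬(¬b ∨ ¬c), w0   [¬◇-rule on 10 via w1Rw0]
12. b, w0   [¬∨-rule on 11]
Accessibility: w0Rw0, w0Rw1, w1Rw0, w1Rw1
Branch closes: b and ¬b both at w0.
Every branch closes (one shown): valid in S5.
S4-tableau for the negation ¬(((¬b ∨ ¬c) → □◇(¬b ∨ ¬c)) ∨ (c → (b ∧ ¬a))):
1. ¬(((¬b ∨ ¬c) → □◇(¬b ∨ ¬c)) ∨ (c → (b ∧ ¬a))), w0
2. ¬((¬b ∨ ¬c) → □◇(¬b ∨ ¬c)), w0   [¬∨-rule on 1]
3. ¬(c → (b ∧ ¬a)), w0   [¬∨-rule on 1]
4. ¬b ∨ ¬c, w0   [¬→-rule on 2]
5. ¬□◇(¬b ∨ ¬c), w0   [¬→-rule on 2]
6. c, w0   [¬→-rule on 3]
7. ¬(b ∧ ¬a), w0   [¬→-rule on 3]
8. ¬b, w0   [∨-rule on 4 (branches; this branch)]
9. a, w0   [¬∧-rule on 7 (branches; this branch)]
10. ¬◇(¬b ∨ ¬c), w1   [¬□-rule on 5: fresh world w1, w0Rw1]
11. ¬(¬b ∨ ¬c), w1   [¬◇-rule on 10 via w1Rw1]
12. b, w1   [¬∨-rule on 11]
13. c, w1   [¬∨-rule on 11]
Accessibility: w0Rw0, w0Rw1, w1Rw1
Complete open branch: countermodel on an S4-frame, so not valid in S4, nor in K, T (the same frame is also a K-frame and a T-frame).

S5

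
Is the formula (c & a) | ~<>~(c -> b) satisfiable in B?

Satisfiable (open branch found)

1. (c & a) | ~<>~(c -> b), w0
2. ~<>~(c -> b), w0
3. c -> b, w0
4. b, w0
Accessibility: w0Rw0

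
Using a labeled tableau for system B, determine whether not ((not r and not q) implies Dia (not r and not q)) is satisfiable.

Unsatisfiable

1. not ((not r and not q) implies Dia (not r and not q)), 0
2. not r and not q, 0   [neg-implies-rule on 1]
3. not Dia (not r and not q), 0   [neg-implies-rule on 1]
4. not r, 0   [and-rule on 2]
5. not q, 0   [and-rule on 2]
6. not (not r and not q), 0   [neg-Dia-rule on 3 via 0R0]
7. q, 0   [neg-and-rule on 6 (branches; this branch)]
Accessibility: 0R0
Branch closes: q and not q both at 0.
Every branch closes; the branch above is one of them.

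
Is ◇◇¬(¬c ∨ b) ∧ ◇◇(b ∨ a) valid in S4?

No, not valid

Tableau for the negation ¬(◇◇¬(¬c ∨ b) ∧ ◇◇(b ∨ a)):
1. ¬(◇◇¬(¬c ∨ b) ∧ ◇◇(b ∨ a)), 0
2. ¬◇◇(b ∨ a), 0   [¬∧-rule on 1 (branches; this branch)]
3. ¬◇(b ∨ a), 0   [¬◇-rule on 2 via 0R0]
4. ¬(b ∨ a), 0   [¬◇-rule on 3 via 0R0]
5. ¬b, 0   [¬∨-rule on 4]
6. ¬a, 0   [¬∨-rule on 4]
Accessibility: 0R0
The negation has an open branch (countermodel exists).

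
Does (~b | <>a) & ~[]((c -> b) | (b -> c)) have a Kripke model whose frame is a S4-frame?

1. (~b | <>a) & ~[]((c -> b) | (b -> c)), u
2. ~b | <>a, u   [&-rule on 1]
3. ~[]((c -> b) | (b -> c)), u   [&-rule on 1]
4. <>a, u   [|-rule on 2 (branches; this branch)]
5. ~((c -> b) | (b -> c)), v   [~[]-rule on 3: fresh world v, uRv]
6. ~(c -> b), v   [~|-rule on 5]
7. ~(b -> c), v   [~|-rule on 5]
8. c, v   [~->-rule on 6]
9. ~b, v   [~->-rule on 6]
10. b, v   [~->-rule on 7]
11. ~c, v   [~->-rule on 7]
Accessibility: uRu, uRv, vRv
Branch closes: b and ~b both at v.
All branches of the tableau close; one closing branch shown above.

Unsatisfiable (every branch closes)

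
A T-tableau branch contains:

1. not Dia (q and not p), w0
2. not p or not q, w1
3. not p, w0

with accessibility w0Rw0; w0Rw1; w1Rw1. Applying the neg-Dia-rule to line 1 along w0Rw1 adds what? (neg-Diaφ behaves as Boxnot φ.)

neg-Diaφ behaves as Boxnot φ: propagate the negated body to each accessible world.

not (q and not p), w1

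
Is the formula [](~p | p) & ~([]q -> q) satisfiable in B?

Unsatisfiable (every branch closes)

1. [](~p | p) & ~([]q -> q), w0
2. [](~p | p), w0
3. ~([]q -> q), w0
4. []q, w0
5. ~q, w0
6. ~p | p, w0
7. q, w0
Accessibility: w0Rw0
Branch closes: q and ~q both at w0.
All branches of the tableau close; one closing branch shown above.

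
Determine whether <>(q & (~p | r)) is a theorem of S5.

Not valid

Tableau for the negation ~<>(q & (~p | r)):
1. ~<>(q & (~p | r)), w0
2. ~(q & (~p | r)), w0
3. ~(~p | r), w0
4. p, w0
5. ~r, w0
Accessibility: w0Rw0
The negation has an open branch (countermodel exists).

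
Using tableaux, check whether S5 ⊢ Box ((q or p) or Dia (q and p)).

Tableau for the negation not Box ((q or p) or Dia (q and p)):
1. not Box ((q or p) or Dia (q and p)), w0
2. not ((q or p) or Dia (q and p)), w1
3. not (q or p), w1
4. not Dia (q and p), w1
5. not q, w1
6. not p, w1
7. not (q and p), w0
8. not (q and p), w1
9. not p, w0
Accessibility: w0Rw0, w0Rw1, w1Rw0, w1Rw1
The negation has an open branch (countermodel exists).

Invalid (countermodel exists)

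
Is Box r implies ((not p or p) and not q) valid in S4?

Tableau for the negation not (Box r implies ((not p or p) and not q)):
1. not (Box r implies ((not p or p) and not q)), u
2. Box r, u
3. not ((not p or p) and not q), u
4. r, u
5. q, u
Accessibility: uRu
The negation has an open branch (countermodel exists).

Not valid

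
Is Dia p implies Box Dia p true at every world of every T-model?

Tableau for the negation not (Dia p implies Box Dia p):
1. not (Dia p implies Box Dia p), w0
2. Dia p, w0   [neg-implies-rule on 1]
3. not Box Dia p, w0   [neg-implies-rule on 1]
4. p, w1   [Dia-rule on 2: fresh world w1, w0Rw1]
5. not Dia p, w2   [neg-Box-rule on 3: fresh world w2, w0Rw2]
6. not p, w2   [neg-Dia-rule on 5 via w2Rw2]
Accessibility: w0Rw0, w0Rw1, w0Rw2, w1Rw1, w2Rw2
The negation has an open branch (countermodel exists).

No, not valid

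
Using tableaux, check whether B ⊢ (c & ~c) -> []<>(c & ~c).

Tableau for the negation ~((c & ~c) -> []<>(c & ~c)):
1. ~((c & ~c) -> []<>(c & ~c)), 0
2. c & ~c, 0
3. ~[]<>(c & ~c), 0
4. c, 0
5. ~c, 0
Accessibility: 0R0
Branch closes: c and ~c both at 0.
Every branch of the negation's tableau closes; the branch above is one of them.

Valid in B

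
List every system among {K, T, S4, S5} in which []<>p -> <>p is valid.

T, S4, S5

K-tableau for the negation ~([]<>p -> <>p):
1. ~([]<>p -> <>p), 0
2. []<>p, 0   [~->-rule on 1]
3. ~<>p, 0   [~->-rule on 1]
Complete open branch: countermodel on a K-frame, so not valid in K.
T-tableau for the negation ~([]<>p -> <>p):
1. ~([]<>p -> <>p), 0
2. []<>p, 0   [~->-rule on 1]
3. ~<>p, 0   [~->-rule on 1]
4. <>p, 0   [[]-rule on 2 via 0R0]
5. ~p, 0   [~<>-rule on 3 via 0R0]
6. p, 1   [<>-rule on 4: fresh world 1, 0R1]
7. <>p, 1   [[]-rule on 2 via 0R1]
8. ~p, 1   [~<>-rule on 3 via 0R1]
Accessibility: 0R0, 0R1, 1R1
Branch closes: p and ~p both at 1.
Every branch closes (one shown): valid in T, hence also in S4, S5 (every theorem of T is a theorem of S4 and S5).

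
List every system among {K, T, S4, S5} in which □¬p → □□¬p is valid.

S4-tableau for the negation ¬(□¬p → □□¬p):
1. ¬(□¬p → □□¬p), u
2. □¬p, u   [¬→-rule on 1]
3. ¬□□¬p, u   [¬→-rule on 1]
4. ¬p, u   [□-rule on 2 via uRu]
5. ¬□¬p, v   [¬□-rule on 3: fresh world v, uRv]
6. ¬p, v   [□-rule on 2 via uRv]
7. p, w   [¬□-rule on 5: fresh world w, vRw]
8. ¬p, w   [□-rule on 2 via uRw]
Accessibility: uRu, uRv, uRw, vRv, vRw, wRw
Branch closes: p and ¬p both at w.
Every branch closes (one shown): valid in S4, hence also in S5 (every theorem of S4 is a theorem of S5).
T-tableau for the negation ¬(□¬p → □□¬p):
1. ¬(□¬p → □□¬p), u
2. □¬p, u   [¬→-rule on 1]
3. ¬□□¬p, u   [¬→-rule on 1]
4. ¬p, u   [□-rule on 2 via uRu]
5. ¬□¬p, v   [¬□-rule on 3: fresh world v, uRv]
6. ¬p, v   [□-rule on 2 via uRv]
7. p, w   [¬□-rule on 5: fresh world w, vRw]
Accessibility: uRu, uRv, vRv, vRw, wRw
Complete open branch: countermodel on a T-frame, so not valid in T, nor in K (the same frame is also a K-frame).

S4, S5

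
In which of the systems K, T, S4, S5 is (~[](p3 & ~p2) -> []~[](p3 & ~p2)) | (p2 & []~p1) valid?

S5-tableau for the negation ~((~[](p3 & ~p2) -> []~[](p3 & ~p2)) | (p2 & []~p1)):
1. ~((~[](p3 & ~p2) -> []~[](p3 & ~p2)) | (p2 & []~p1)), u
2. ~(~[](p3 & ~p2) -> []~[](p3 & ~p2)), u
3. ~(p2 & []~p1), u
4. ~[](p3 & ~p2), u
5. ~[]~[](p3 & ~p2), u
6. ~[]~p1, u
7. ~(p3 & ~p2), v
8. p2, v
9. [](p3 & ~p2), w
10. p3 & ~p2, u
11. p3, u
12. ~p2, u
13. p3 & ~p2, v
14. p3, v
15. ~p2, v
Accessibility: uRu, uRv, uRw, vRu, vRv, vRw, wRu, wRv, wRw
Branch closes: p2 and ~p2 both at v.
Every branch closes (one shown): valid in S5.
S4-tableau for the negation ~((~[](p3 & ~p2) -> []~[](p3 & ~p2)) | (p2 & []~p1)):
1. ~((~[](p3 & ~p2) -> []~[](p3 & ~p2)) | (p2 & []~p1)), u
2. ~(~[](p3 & ~p2) -> []~[](p3 & ~p2)), u
3. ~(p2 & []~p1), u
4. ~[](p3 & ~p2), u
5. ~[]~[](p3 & ~p2), u
6. ~[]~p1, u
7. ~(p3 & ~p2), v
8. p2, v
9. [](p3 & ~p2), w
10. p3 & ~p2, w
11. p3, w
12. ~p2, w
13. p1, x
Accessibility: uRu, uRv, uRw, uRx, vRv, wRw, xRx
Complete open branch: countermodel on an S4-frame, so not valid in S4, nor in K, T (the same frame is also a K-frame and a T-frame).

S5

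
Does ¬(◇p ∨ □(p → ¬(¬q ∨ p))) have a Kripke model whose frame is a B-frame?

Unsatisfiable

1. ¬(◇p ∨ □(p → ¬(¬q ∨ p))), w0
2. ¬◇p, w0
3. ¬□(p → ¬(¬q ∨ p)), w0
4. ¬p, w0
5. ¬(p → ¬(¬q ∨ p)), w1
6. p, w1
7. ¬q ∨ p, w1
8. ¬p, w1
Accessibility: w0Rw0, w0Rw1, w1Rw0, w1Rw1
Branch closes: p and ¬p both at w1.
All branches of the tableau close; one closing branch shown above.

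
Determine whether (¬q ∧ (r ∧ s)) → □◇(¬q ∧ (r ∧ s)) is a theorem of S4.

Tableau for the negation ¬((¬q ∧ (r ∧ s)) → □◇(¬q ∧ (r ∧ s))):
1. ¬((¬q ∧ (r ∧ s)) → □◇(¬q ∧ (r ∧ s))), 0
2. ¬q ∧ (r ∧ s), 0
3. ¬□◇(¬q ∧ (r ∧ s)), 0
4. ¬q, 0
5. r ∧ s, 0
6. r, 0
7. s, 0
8. ¬◇(¬q ∧ (r ∧ s)), 1
9. ¬(¬q ∧ (r ∧ s)), 1
10. ¬(r ∧ s), 1
11. ¬s, 1
Accessibility: 0R0, 0R1, 1R1
The negation has an open branch (countermodel exists).

Not valid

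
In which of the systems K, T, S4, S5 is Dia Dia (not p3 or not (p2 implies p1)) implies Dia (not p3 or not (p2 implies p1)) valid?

T-tableau for the negation not (Dia Dia (not p3 or not (p2 implies p1)) implies Dia (not p3 or not (p2 implies p1))):
1. not (Dia Dia (not p3 or not (p2 implies p1)) implies Dia (not p3 or not (p2 implies p1))), w0
2. Dia Dia (not p3 or not (p2 implies p1)), w0
3. not Dia (not p3 or not (p2 implies p1)), w0
4. not (not p3 or not (p2 implies p1)), w0
5. p3, w0
6. p2 implies p1, w0
7. p1, w0
8. Dia (not p3 or not (p2 implies p1)), w1
9. not (not p3 or not (p2 implies p1)), w1
10. p3, w1
11. p2 implies p1, w1
12. p1, w1
13. not p3 or not (p2 implies p1), w2
14. not (p2 implies p1), w2
15. p2, w2
16. not p1, w2
Accessibility: w0Rw0, w0Rw1, w1Rw1, w1Rw2, w2Rw2
Complete open branch: countermodel on a T-frame, so not valid in T, nor in K (the same frame is also a K-frame).
S4-tableau for the negation not (Dia Dia (not p3 or not (p2 implies p1)) implies Dia (not p3 or not (p2 implies p1))):
1. not (Dia Dia (not p3 or not (p2 implies p1)) implies Dia (not p3 or not (p2 implies p1))), w0
2. Dia Dia (not p3 or not (p2 implies p1)), w0
3. not Dia (not p3 or not (p2 implies p1)), w0
4. not (not p3 or not (p2 implies p1)), w0
5. p3, w0
6. p2 implies p1, w0
7. p1, w0
8. Dia (not p3 or not (p2 implies p1)), w1
9. not (not p3 or not (p2 implies p1)), w1
10. p3, w1
11. p2 implies p1, w1
12. p1, w1
13. not p3 or not (p2 implies p1), w2
14. not (not p3 or not (p2 implies p1)), w2
15. p3, w2
16. p2 implies p1, w2
17. not (p2 implies p1), w2
18. p2, w2
19. not p1, w2
20. p1, w2
Accessibility: w0Rw0, w0Rw1, w0Rw2, w1Rw1, w1Rw2, w2Rw2
Branch closes: p1 and not p1 both at w2.
Every branch closes (one shown): valid in S4, hence also in S5 (every theorem of S4 is a theorem of S5).

S4, S5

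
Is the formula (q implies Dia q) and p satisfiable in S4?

Satisfiable (open branch found)

1. (q implies Dia q) and p, u
2. q implies Dia q, u   [and-rule on 1]
3. p, u   [and-rule on 1]
4. Dia q, u   [implies-rule on 2 (branches; this branch)]
5. q, v   [Dia-rule on 4: fresh world v, uRv]
Accessibility: uRu, uRv, vRv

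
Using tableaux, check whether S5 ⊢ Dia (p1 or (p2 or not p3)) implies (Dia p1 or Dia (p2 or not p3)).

Tableau for the negation not (Dia (p1 or (p2 or not p3)) implies (Dia p1 or Dia (p2 or not p3))):
1. not (Dia (p1 or (p2 or not p3)) implies (Dia p1 or Dia (p2 or not p3))), 0
2. Dia (p1 or (p2 or not p3)), 0   [neg-implies-rule on 1]
3. not (Dia p1 or Dia (p2 or not p3)), 0   [neg-implies-rule on 1]
4. not Dia p1, 0   [neg-or-rule on 3]
5. not Dia (p2 or not p3), 0   [neg-or-rule on 3]
6. not p1, 0   [neg-Dia-rule on 4 via 0R0]
7. not (p2 or not p3), 0   [neg-Dia-rule on 5 via 0R0]
8. not p2, 0   [neg-or-rule on 7]
9. p3, 0   [neg-or-rule on 7]
10. p1 or (p2 or not p3), 1   [Dia-rule on 2: fresh world 1, 0R1]
11. not p1, 1   [neg-Dia-rule on 4 via 0R1]
12. not (p2 or not p3), 1   [neg-Dia-rule on 5 via 0R1]
13. not p2, 1   [neg-or-rule on 12]
14. p3, 1   [neg-or-rule on 12]
15. p2 or not p3, 1   [or-rule on 10 (branches; this branch)]
16. not p3, 1   [or-rule on 15 (branches; this branch)]
Accessibility: 0R0, 0R1, 1R0, 1R1
Branch closes: p3 and not p3 both at 1.
Every branch of the negation's tableau closes; the branch above is one of them.

Yes, valid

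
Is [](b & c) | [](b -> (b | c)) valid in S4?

Valid

Tableau for the negation ~([](b & c) | [](b -> (b | c))):
1. ~([](b & c) | [](b -> (b | c))), 0
2. ~[](b & c), 0
3. ~[](b -> (b | c)), 0
4. ~(b & c), 1
5. ~c, 1
6. ~(b -> (b | c)), 2
7. b, 2
8. ~(b | c), 2
9. ~b, 2
10. ~c, 2
Accessibility: 0R0, 0R1, 0R2, 1R1, 2R2
Branch closes: b and ~b both at 2.
All branches of the negation close; one closing branch shown above.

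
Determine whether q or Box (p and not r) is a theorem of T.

Tableau for the negation not (q or Box (p and not r)):
1. not (q or Box (p and not r)), u
2. not q, u
3. not Box (p and not r), u
4. not (p and not r), v
5. r, v
Accessibility: uRu, uRv, vRv
The negation has an open branch (countermodel exists).

Not valid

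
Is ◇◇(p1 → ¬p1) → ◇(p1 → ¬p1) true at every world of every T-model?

Tableau for the negation ¬(◇◇(p1 → ¬p1) → ◇(p1 → ¬p1)):
1. ¬(◇◇(p1 → ¬p1) → ◇(p1 → ¬p1)), u
2. ◇◇(p1 → ¬p1), u   [¬→-rule on 1]
3. ¬◇(p1 → ¬p1), u   [¬→-rule on 1]
4. ¬(p1 → ¬p1), u   [¬◇-rule on 3 via uRu]
5. p1, u   [¬→-rule on 4]
6. ◇(p1 → ¬p1), v   [◇-rule on 2: fresh world v, uRv]
7. ¬(p1 → ¬p1), v   [¬◇-rule on 3 via uRv]
8. p1, v   [¬→-rule on 7]
9. p1 → ¬p1, w   [◇-rule on 6: fresh world w, vRw]
10. ¬p1, w   [→-rule on 9 (branches; this branch)]
Accessibility: uRu, uRv, vRv, vRw, wRw
The negation has an open branch (countermodel exists).

No, not valid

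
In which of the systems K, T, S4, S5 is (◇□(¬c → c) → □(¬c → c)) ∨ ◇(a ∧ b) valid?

S5

S5-tableau for the negation ¬((◇□(¬c → c) → □(¬c → c)) ∨ ◇(a ∧ b)):
1. ¬((◇□(¬c → c) → □(¬c → c)) ∨ ◇(a ∧ b)), 0
2. ¬(◇□(¬c → c) → □(¬c → c)), 0   [¬∨-rule on 1]
3. ¬◇(a ∧ b), 0   [¬∨-rule on 1]
4. ◇□(¬c → c), 0   [¬→-rule on 2]
5. ¬□(¬c → c), 0   [¬→-rule on 2]
6. ¬(a ∧ b), 0   [¬◇-rule on 3 via 0R0]
7. ¬b, 0   [¬∧-rule on 6 (branches; this branch)]
8. □(¬c → c), 1   [◇-rule on 4: fresh world 1, 0R1]
9. ¬(a ∧ b), 1   [¬◇-rule on 3 via 0R1]
10. ¬c → c, 0   [□-rule on 8 via 1R0]
11. ¬c → c, 1   [□-rule on 8 via 1R1]
12. ¬b, 1   [¬∧-rule on 9 (branches; this branch)]
13. c, 0   [→-rule on 10 (branches; this branch)]
14. c, 1   [→-rule on 11 (branches; this branch)]
15. ¬(¬c → c), 2   [¬□-rule on 5: fresh world 2, 0R2]
16. ¬c, 2   [¬→-rule on 15]
17. ¬(a ∧ b), 2   [¬◇-rule on 3 via 0R2]
18. ¬c → c, 2   [□-rule on 8 via 1R2]
19. ¬b, 2   [¬∧-rule on 17 (branches; this branch)]
20. c, 2   [→-rule on 18 (branches; this branch)]
Accessibility: 0R0, 0R1, 0R2, 1R0, 1R1, 1R2, 2R0, 2R1, 2R2
Branch closes: c and ¬c both at 2.
Every branch closes (one shown): valid in S5.
S4-tableau for the negation ¬((◇□(¬c → c) → □(¬c → c)) ∨ ◇(a ∧ b)):
1. ¬((◇□(¬c → c) → □(¬c → c)) ∨ ◇(a ∧ b)), 0
2. ¬(◇□(¬c → c) → □(¬c → c)), 0   [¬∨-rule on 1]
3. ¬◇(a ∧ b), 0   [¬∨-rule on 1]
4. ◇□(¬c → c), 0   [¬→-rule on 2]
5. ¬□(¬c → c), 0   [¬→-rule on 2]
6. ¬(a ∧ b), 0   [¬◇-rule on 3 via 0R0]
7. ¬b, 0   [¬∧-rule on 6 (branches; this branch)]
8. □(¬c → c), 1   [◇-rule on 4: fresh world 1, 0R1]
9. ¬(a ∧ b), 1   [¬◇-rule on 3 via 0R1]
10. ¬c → c, 1   [□-rule on 8 via 1R1]
11. ¬b, 1   [¬∧-rule on 9 (branches; this branch)]
12. c, 1   [→-rule on 10 (branches; this branch)]
13. ¬(¬c → c), 2   [¬□-rule on 5: fresh world 2, 0R2]
14. ¬c, 2   [¬→-rule on 13]
15. ¬(a ∧ b), 2   [¬◇-rule on 3 via 0R2]
16. ¬b, 2   [¬∧-rule on 15 (branches; this branch)]
Accessibility: 0R0, 0R1, 0R2, 1R1, 2R2
Complete open branch: countermodel on an S4-frame, so not valid in S4, nor in K, T (the same frame is also a K-frame and a T-frame).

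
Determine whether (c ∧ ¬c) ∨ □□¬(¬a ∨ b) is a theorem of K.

Tableau for the negation ¬((c ∧ ¬c) ∨ □□¬(¬a ∨ b)):
1. ¬((c ∧ ¬c) ∨ □□¬(¬a ∨ b)), 0
2. ¬(c ∧ ¬c), 0
3. ¬□□¬(¬a ∨ b), 0
4. c, 0
5. ¬□¬(¬a ∨ b), 1
6. ¬a ∨ b, 2
7. b, 2
Accessibility: 0R1, 1R2
The negation has an open branch (countermodel exists).

No, not valid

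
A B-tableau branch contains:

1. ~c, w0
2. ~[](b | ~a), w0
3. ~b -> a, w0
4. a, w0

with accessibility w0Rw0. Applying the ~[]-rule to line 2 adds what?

a fresh world w1 with w0Rw1, and ~(b | ~a) at w1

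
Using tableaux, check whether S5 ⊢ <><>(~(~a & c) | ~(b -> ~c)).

Tableau for the negation ~<><>(~(~a & c) | ~(b -> ~c)):
1. ~<><>(~(~a & c) | ~(b -> ~c)), u
2. ~<>(~(~a & c) | ~(b -> ~c)), u
3. ~(~(~a & c) | ~(b -> ~c)), u
4. ~a & c, u
5. b -> ~c, u
6. ~a, u
7. c, u
8. ~b, u
Accessibility: uRu
The negation has an open branch (countermodel exists).

Invalid (countermodel exists)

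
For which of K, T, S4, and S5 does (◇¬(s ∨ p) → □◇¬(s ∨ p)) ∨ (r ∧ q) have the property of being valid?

S5

S5-tableau for the negation ¬((◇¬(s ∨ p) → □◇¬(s ∨ p)) ∨ (r ∧ q)):
1. ¬((◇¬(s ∨ p) → □◇¬(s ∨ p)) ∨ (r ∧ q)), w0
2. ¬(◇¬(s ∨ p) → □◇¬(s ∨ p)), w0
3. ¬(r ∧ q), w0
4. ◇¬(s ∨ p), w0
5. ¬□◇¬(s ∨ p), w0
6. ¬q, w0
7. ¬(s ∨ p), w1
8. ¬s, w1
9. ¬p, w1
10. ¬◇¬(s ∨ p), w2
11. s ∨ p, w0
12. s ∨ p, w1
13. s ∨ p, w2
14. p, w0
15. p, w1
Accessibility: w0Rw0, w0Rw1, w0Rw2, w1Rw0, w1Rw1, w1Rw2, w2Rw0, w2Rw1, w2Rw2
Branch closes: p and ¬p both at w1.
Every branch closes (one shown): valid in S5.
S4-tableau for the negation ¬((◇¬(s ∨ p) → □◇¬(s ∨ p)) ∨ (r ∧ q)):
1. ¬((◇¬(s ∨ p) → □◇¬(s ∨ p)) ∨ (r ∧ q)), w0
2. ¬(◇¬(s ∨ p) → □◇¬(s ∨ p)), w0
3. ¬(r ∧ q), w0
4. ◇¬(s ∨ p), w0
5. ¬□◇¬(s ∨ p), w0
6. ¬q, w0
7. ¬(s ∨ p), w1
8. ¬s, w1
9. ¬p, w1
10. ¬◇¬(s ∨ p), w2
11. s ∨ p, w2
12. p, w2
Accessibility: w0Rw0, w0Rw1, w0Rw2, w1Rw1, w2Rw2
Complete open branch: countermodel on an S4-frame, so not valid in S4, nor in K, T (the same frame is also a K-frame and a T-frame).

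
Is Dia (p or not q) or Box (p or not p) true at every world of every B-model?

Valid

Tableau for the negation not (Dia (p or not q) or Box (p or not p)):
1. not (Dia (p or not q) or Box (p or not p)), 0
2. not Dia (p or not q), 0
3. not Box (p or not p), 0
4. not (p or not q), 0
5. not p, 0
6. q, 0
7. not (p or not p), 1
8. not p, 1
9. p, 1
Accessibility: 0R0, 0R1, 1R0, 1R1
Branch closes: p and not p both at 1.
All branches of the negation close; one closing branch shown above.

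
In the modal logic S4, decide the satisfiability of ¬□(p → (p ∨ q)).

1. ¬□(p → (p ∨ q)), w0
2. ¬(p → (p ∨ q)), w1   [¬□-rule on 1: fresh world w1, w0Rw1]
3. p, w1   [¬→-rule on 2]
4. ¬(p ∨ q), w1   [¬→-rule on 2]
5. ¬p, w1   [¬∨-rule on 4]
6. ¬q, w1   [¬∨-rule on 4]
Accessibility: w0Rw0, w0Rw1, w1Rw1
Branch closes: p and ¬p both at w1.
(One branch shown.) All branches close.

Unsatisfiable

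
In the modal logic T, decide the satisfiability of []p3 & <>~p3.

1. []p3 & <>~p3, 0
2. []p3, 0   [&-rule on 1]
3. <>~p3, 0   [&-rule on 1]
4. p3, 0   [[]-rule on 2 via 0R0]
5. ~p3, 1   [<>-rule on 3: fresh world 1, 0R1]
6. p3, 1   [[]-rule on 2 via 0R1]
Accessibility: 0R0, 0R1, 1R1
Branch closes: p3 and ~p3 both at 1.
All branches of the tableau close; one closing branch shown above.

Unsatisfiable (every branch closes)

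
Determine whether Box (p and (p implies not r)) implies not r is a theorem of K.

Not valid

Tableau for the negation not (Box (p and (p implies not r)) implies not r):
1. not (Box (p and (p implies not r)) implies not r), w0
2. Box (p and (p implies not r)), w0
3. r, w0
The negation has an open branch (countermodel exists).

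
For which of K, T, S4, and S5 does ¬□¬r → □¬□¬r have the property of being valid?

S5

S5-tableau for the negation ¬(¬□¬r → □¬□¬r):
1. ¬(¬□¬r → □¬□¬r), w0
2. ¬□¬r, w0   [¬→-rule on 1]
3. ¬□¬□¬r, w0   [¬→-rule on 1]
4. r, w1   [¬□-rule on 2: fresh world w1, w0Rw1]
5. □¬r, w2   [¬□-rule on 3: fresh world w2, w0Rw2]
6. ¬r, w0   [□-rule on 5 via w2Rw0]
7. ¬r, w1   [□-rule on 5 via w2Rw1]
Accessibility: w0Rw0, w0Rw1, w0Rw2, w1Rw0, w1Rw1, w1Rw2, w2Rw0, w2Rw1, w2Rw2
Branch closes: r and ¬r both at w1.
Every branch closes (one shown): valid in S5.
S4-tableau for the negation ¬(¬□¬r → □¬□¬r):
1. ¬(¬□¬r → □¬□¬r), w0
2. ¬□¬r, w0   [¬→-rule on 1]
3. ¬□¬□¬r, w0   [¬→-rule on 1]
4. r, w1   [¬□-rule on 2: fresh world w1, w0Rw1]
5. □¬r, w2   [¬□-rule on 3: fresh world w2, w0Rw2]
6. ¬r, w2   [□-rule on 5 via w2Rw2]
Accessibility: w0Rw0, w0Rw1, w0Rw2, w1Rw1, w2Rw2
Complete open branch: countermodel on an S4-frame, so not valid in S4, nor in K, T (the same frame is also a K-frame and a T-frame).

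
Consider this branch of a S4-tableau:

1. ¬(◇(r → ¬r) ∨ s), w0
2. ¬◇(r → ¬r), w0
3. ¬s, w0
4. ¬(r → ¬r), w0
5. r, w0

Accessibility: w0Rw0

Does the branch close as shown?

There is no literal clash: for every atom and world, at most one sign appears.

No, open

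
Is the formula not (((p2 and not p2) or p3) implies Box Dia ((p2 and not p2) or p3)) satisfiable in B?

1. not (((p2 and not p2) or p3) implies Box Dia ((p2 and not p2) or p3)), u
2. (p2 and not p2) or p3, u
3. not Box Dia ((p2 and not p2) or p3), u
4. p3, u
5. not Dia ((p2 and not p2) or p3), v
6. not ((p2 and not p2) or p3), u
7. not (p2 and not p2), u
8. not p3, u
Accessibility: uRu, uRv, vRu, vRv
Branch closes: p3 and not p3 both at u.
Every branch closes; the branch above is one of them.

Unsatisfiable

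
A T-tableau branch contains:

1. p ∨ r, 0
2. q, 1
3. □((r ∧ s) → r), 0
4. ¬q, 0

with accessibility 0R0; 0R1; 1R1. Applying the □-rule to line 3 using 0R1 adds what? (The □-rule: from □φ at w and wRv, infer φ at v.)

(r ∧ s) → r, 1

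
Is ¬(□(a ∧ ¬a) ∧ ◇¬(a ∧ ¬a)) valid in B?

Tableau for the negation □(a ∧ ¬a) ∧ ◇¬(a ∧ ¬a):
1. □(a ∧ ¬a) ∧ ◇¬(a ∧ ¬a), w0
2. □(a ∧ ¬a), w0   [∧-rule on 1]
3. ◇¬(a ∧ ¬a), w0   [∧-rule on 1]
4. a ∧ ¬a, w0   [□-rule on 2 via w0Rw0]
5. a, w0   [∧-rule on 4]
6. ¬a, w0   [∧-rule on 4]
Accessibility: w0Rw0
Branch closes: a and ¬a both at w0.
All branches of the negation close; one closing branch shown above.

Valid in B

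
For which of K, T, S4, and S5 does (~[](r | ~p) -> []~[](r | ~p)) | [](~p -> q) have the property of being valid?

S4-tableau for the negation ~((~[](r | ~p) -> []~[](r | ~p)) | [](~p -> q)):
1. ~((~[](r | ~p) -> []~[](r | ~p)) | [](~p -> q)), 0
2. ~(~[](r | ~p) -> []~[](r | ~p)), 0
3. ~[](~p -> q), 0
4. ~[](r | ~p), 0
5. ~[]~[](r | ~p), 0
6. ~(~p -> q), 1
7. ~p, 1
8. ~q, 1
9. ~(r | ~p), 2
10. ~r, 2
11. p, 2
12. [](r | ~p), 3
13. r | ~p, 3
14. ~p, 3
Accessibility: 0R0, 0R1, 0R2, 0R3, 1R1, 2R2, 3R3
Complete open branch: countermodel on an S4-frame, so not valid in S4, nor in K, T (the same frame is also a K-frame and a T-frame).
S5-tableau for the negation ~((~[](r | ~p) -> []~[](r | ~p)) | [](~p -> q)):
1. ~((~[](r | ~p) -> []~[](r | ~p)) | [](~p -> q)), 0
2. ~(~[](r | ~p) -> []~[](r | ~p)), 0
3. ~[](~p -> q), 0
4. ~[](r | ~p), 0
5. ~[]~[](r | ~p), 0
6. ~(~p -> q), 1
7. ~p, 1
8. ~q, 1
9. ~(r | ~p), 2
10. ~r, 2
11. p, 2
12. [](r | ~p), 3
13. r | ~p, 0
14. r | ~p, 1
15. r | ~p, 2
16. r | ~p, 3
17. ~p, 0
18. ~p, 2
Accessibility: 0R0, 0R1, 0R2, 0R3, 1R0, 1R1, 1R2, 1R3, 2R0, 2R1, 2R2, 2R3, 3R0, 3R1, 3R2, 3R3
Branch closes: p and ~p both at 2.
Every branch closes (one shown): valid in S5.

S5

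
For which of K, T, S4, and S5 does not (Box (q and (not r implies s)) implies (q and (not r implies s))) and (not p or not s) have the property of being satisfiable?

K

K-tableau for the formula:
1. not (Box (q and (not r implies s)) implies (q and (not r implies s))) and (not p or not s), w0
2. not (Box (q and (not r implies s)) implies (q and (not r implies s))), w0   [and-rule on 1]
3. not p or not s, w0   [and-rule on 1]
4. Box (q and (not r implies s)), w0   [neg-implies-rule on 2]
5. not (q and (not r implies s)), w0   [neg-implies-rule on 2]
6. not s, w0   [or-rule on 3 (branches; this branch)]
7. not (not r implies s), w0   [neg-and-rule on 5 (branches; this branch)]
8. not r, w0   [neg-implies-rule on 7]
Complete open branch: satisfiable in K.
T-tableau for the formula:
1. not (Box (q and (not r implies s)) implies (q and (not r implies s))) and (not p or not s), w0
2. not (Box (q and (not r implies s)) implies (q and (not r implies s))), w0   [and-rule on 1]
3. not p or not s, w0   [and-rule on 1]
4. Box (q and (not r implies s)), w0   [neg-implies-rule on 2]
5. not (q and (not r implies s)), w0   [neg-implies-rule on 2]
6. q and (not r implies s), w0   [Box-rule on 4 via w0Rw0]
7. q, w0   [and-rule on 6]
8. not r implies s, w0   [and-rule on 6]
9. not s, w0   [or-rule on 3 (branches; this branch)]
10. not (not r implies s), w0   [neg-and-rule on 5 (branches; this branch)]
11. not r, w0   [neg-implies-rule on 10]
12. s, w0   [implies-rule on 8 (branches; this branch)]
Accessibility: w0Rw0
Branch closes: s and not s both at w0.
Every branch closes (one shown): unsatisfiable in T, hence also in S4, S5 (every S4/S5-frame is a T-frame).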